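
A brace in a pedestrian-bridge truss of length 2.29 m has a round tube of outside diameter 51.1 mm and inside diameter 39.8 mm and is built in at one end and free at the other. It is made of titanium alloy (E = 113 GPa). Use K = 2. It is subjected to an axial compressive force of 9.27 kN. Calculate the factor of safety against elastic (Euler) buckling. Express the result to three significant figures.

d_o = 51.1 mm, d_i = 39.8 mm
I = π(d_o⁴ − d_i⁴)/64 = π(51.1⁴ − 39.80⁴)/64 = 2.115×10^5 mm⁴
I = 2.115×10^5 mm⁴ = 2.115×10^-7 m⁴
Effective length L_e = K·L = 2 × 2.29 = 4.580 m
P_cr = π²EI / L_e² = π² × 113×10⁹ × 2.115×10^-7 / 4.580² = 1.125×10^4 N
Factor of safety n = P_cr / P = 11.246 / 9.27 = 1.21

n ≈ 1.21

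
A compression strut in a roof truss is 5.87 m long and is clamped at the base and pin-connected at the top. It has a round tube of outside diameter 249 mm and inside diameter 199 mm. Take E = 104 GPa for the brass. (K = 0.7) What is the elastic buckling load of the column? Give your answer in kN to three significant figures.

d_o = 249 mm, d_i = 199 mm
I = π(d_o⁴ − d_i⁴)/64 = π(249⁴ − 199.0⁴)/64 = 1.117×10^8 mm⁴
I = 1.117×10^8 mm⁴ = 1.117×10^-4 m⁴
Effective length L_e = K·L = 0.7 × 5.87 = 4.109 m
P_cr = π²EI / L_e² = π² × 104×10⁹ × 1.117×10^-4 / 4.109² = 6.792×10^6 N

P_cr ≈ 6790 kN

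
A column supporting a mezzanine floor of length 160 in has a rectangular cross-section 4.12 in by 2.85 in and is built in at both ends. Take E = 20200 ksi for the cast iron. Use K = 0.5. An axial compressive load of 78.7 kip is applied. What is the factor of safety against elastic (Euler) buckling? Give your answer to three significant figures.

n ≈ 3.15

Buckling occurs about the weak axis: I_min = h·b³/12 with b = 2.85 in (the shorter side).
I_min = 4.12×2.85³/12 = 7.948 in⁴
Effective length L_e = K·L = 0.5 × 160 = 80.00 in
P_cr = π²EI / L_e² = π² × 20200×10³ × 7.948 / 80.00² = 2.476×10^5 lb
Factor of safety n = P_cr / P = 247.58 / 78.7 = 3.15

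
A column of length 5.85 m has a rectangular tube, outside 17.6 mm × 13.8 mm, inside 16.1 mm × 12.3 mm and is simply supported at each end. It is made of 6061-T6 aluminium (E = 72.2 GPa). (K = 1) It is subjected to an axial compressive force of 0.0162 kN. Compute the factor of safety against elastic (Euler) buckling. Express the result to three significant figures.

Weak-axis I_min = (h_o·b_o³ − h_i·b_i³)/12 with b_o = 13.8, b_i = 12.30 mm (shorter outer/inner sides).
I_min = (17.6×13.8³ − 16.10×12.30³)/12 = 1.358×10^3 mm⁴
I = 1.358×10^3 mm⁴ = 1.358×10^-9 m⁴
Effective length L_e = K·L = 1 × 5.85 = 5.850 m
P_cr = π²EI / L_e² = π² × 72.2×10⁹ × 1.358×10^-9 / 5.850² = 28.27 N
Factor of safety n = P_cr / P = 0.028273 / 0.0162 = 1.75

n ≈ 1.75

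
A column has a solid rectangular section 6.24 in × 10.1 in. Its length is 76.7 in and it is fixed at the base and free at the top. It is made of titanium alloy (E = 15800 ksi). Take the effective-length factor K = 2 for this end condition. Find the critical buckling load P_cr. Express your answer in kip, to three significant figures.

Buckling occurs about the weak axis: I_min = h·b³/12 with b = 6.24 in (the shorter side).
I_min = 10.1×6.24³/12 = 204.5 in⁴
Effective length L_e = K·L = 2 × 76.7 = 153.4 in
P_cr = π²EI / L_e² = π² × 15800×10³ × 204.5 / 153.4² = 1.355×10^6 lb

P_cr ≈ 1360 kip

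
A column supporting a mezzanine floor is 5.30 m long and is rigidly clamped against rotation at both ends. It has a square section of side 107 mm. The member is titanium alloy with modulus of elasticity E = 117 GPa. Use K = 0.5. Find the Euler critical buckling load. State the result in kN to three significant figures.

P_cr ≈ 1800 kN

I = a⁴/12 = 107⁴/12 = 1.092×10^7 mm⁴
I = 1.092×10^7 mm⁴ = 1.092×10^-5 m⁴
Effective length L_e = K·L = 0.5 × 5.30 = 2.650 m
P_cr = π²EI / L_e² = π² × 117×10⁹ × 1.092×10^-5 / 2.650² = 1.796×10^6 N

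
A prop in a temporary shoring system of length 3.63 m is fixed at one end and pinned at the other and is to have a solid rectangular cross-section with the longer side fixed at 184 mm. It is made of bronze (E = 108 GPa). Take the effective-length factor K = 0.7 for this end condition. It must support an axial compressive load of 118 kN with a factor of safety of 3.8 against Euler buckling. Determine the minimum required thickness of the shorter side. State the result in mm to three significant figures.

Required P_cr = n·P = 3.8 × 118 = 448.4 kN
L_e = K·L = 0.7 × 3.63 = 2.541 m
Required I = P_cr·L_e²/(π²E) = 4.484×10^5 × 2.541² / (π² × 1.08×10^11) = 2.716×10^-6 m⁴
I_req = 2.716×10^6 mm⁴
Rectangle, weak axis: I_min = h·b³/12 with h = 184 mm fixed  ⇒  b = (12I/h)^(1/3) = 56.2 mm

b ≈ 56.2 mm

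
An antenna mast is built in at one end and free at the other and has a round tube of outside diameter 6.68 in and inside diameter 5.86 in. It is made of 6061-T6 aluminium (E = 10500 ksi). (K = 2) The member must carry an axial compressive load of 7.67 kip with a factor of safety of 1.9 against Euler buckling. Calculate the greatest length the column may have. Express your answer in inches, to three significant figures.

L_max ≈ 266 in

d_o = 6.68 in, d_i = 5.86 in
I = π(d_o⁴ − d_i⁴)/64 = π(6.68⁴ − 5.860⁴)/64 = 39.86 in⁴
Required critical load P_cr = n·P = 1.9 × 7.67 = 14.57 kip = 1.457×10^4 lb
From P_cr = π²EI/(K·L)²:  L = (1/K)·√(π²EI/P_cr) = (1/2)·√(π²×1.05×10^7×39.86/1.457×10^4)
L = 266 in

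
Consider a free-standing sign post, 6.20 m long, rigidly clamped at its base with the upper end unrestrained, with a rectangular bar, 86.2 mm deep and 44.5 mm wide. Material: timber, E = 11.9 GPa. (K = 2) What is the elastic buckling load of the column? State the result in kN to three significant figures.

P_cr ≈ 0.484 kN

Buckling occurs about the weak axis: I_min = h·b³/12 with b = 44.5 mm (the shorter side).
I_min = 86.2×44.5³/12 = 6.330×10^5 mm⁴
I = 6.330×10^5 mm⁴ = 6.330×10^-7 m⁴
Effective length L_e = K·L = 2 × 6.20 = 12.40 m
P_cr = π²EI / L_e² = π² × 11.9×10⁹ × 6.330×10^-7 / 12.40² = 483.5 N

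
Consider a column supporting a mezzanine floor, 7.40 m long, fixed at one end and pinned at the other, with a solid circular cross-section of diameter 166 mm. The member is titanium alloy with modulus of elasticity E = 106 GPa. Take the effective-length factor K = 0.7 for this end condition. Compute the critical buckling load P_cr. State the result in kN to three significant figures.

I = πd⁴/64 = π×166⁴/64 = 3.727×10^7 mm⁴
I = 3.727×10^7 mm⁴ = 3.727×10^-5 m⁴
Effective length L_e = K·L = 0.7 × 7.40 = 5.180 m
P_cr = π²EI / L_e² = π² × 106×10⁹ × 3.727×10^-5 / 5.180² = 1.453×10^6 N

P_cr ≈ 1450 kN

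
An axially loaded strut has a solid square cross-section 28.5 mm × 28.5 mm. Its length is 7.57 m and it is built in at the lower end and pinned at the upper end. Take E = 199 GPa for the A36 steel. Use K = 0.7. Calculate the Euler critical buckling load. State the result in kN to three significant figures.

P_cr ≈ 3.85 kN

I = a⁴/12 = 28.5⁴/12 = 5.498×10^4 mm⁴
I = 5.498×10^4 mm⁴ = 5.498×10^-8 m⁴
Effective length L_e = K·L = 0.7 × 7.57 = 5.299 m
P_cr = π²EI / L_e² = π² × 199×10⁹ × 5.498×10^-8 / 5.299² = 3.846×10^3 N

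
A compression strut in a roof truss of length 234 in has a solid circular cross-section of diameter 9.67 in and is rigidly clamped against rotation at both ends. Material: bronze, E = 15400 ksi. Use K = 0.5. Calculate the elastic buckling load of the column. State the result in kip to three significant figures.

P_cr ≈ 4770 kip

I = πd⁴/64 = π×9.67⁴/64 = 429.2 in⁴
Effective length L_e = K·L = 0.5 × 234 = 117.0 in
P_cr = π²EI / L_e² = π² × 15400×10³ × 429.2 / 117.0² = 4.766×10^6 lb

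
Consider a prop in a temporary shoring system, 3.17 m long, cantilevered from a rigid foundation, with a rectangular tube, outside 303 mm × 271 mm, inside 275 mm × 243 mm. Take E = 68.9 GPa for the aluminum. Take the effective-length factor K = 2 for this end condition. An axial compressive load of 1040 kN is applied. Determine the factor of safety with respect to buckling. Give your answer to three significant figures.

n ≈ 2.83

Weak-axis I_min = (h_o·b_o³ − h_i·b_i³)/12 with b_o = 271, b_i = 243.0 mm (shorter outer/inner sides).
I_min = (303×271³ − 275.0×243.0³)/12 = 1.737×10^8 mm⁴
I = 1.737×10^8 mm⁴ = 1.737×10^-4 m⁴
Effective length L_e = K·L = 2 × 3.17 = 6.340 m
P_cr = π²EI / L_e² = π² × 68.9×10⁹ × 1.737×10^-4 / 6.340² = 2.939×10^6 N
Factor of safety n = P_cr / P = 2938.8 / 1040 = 2.83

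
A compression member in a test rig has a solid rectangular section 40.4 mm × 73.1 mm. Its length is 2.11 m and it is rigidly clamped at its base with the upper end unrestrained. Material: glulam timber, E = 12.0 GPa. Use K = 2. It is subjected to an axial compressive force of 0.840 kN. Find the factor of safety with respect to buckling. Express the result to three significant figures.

Buckling occurs about the weak axis: I_min = h·b³/12 with b = 40.4 mm (the shorter side).
I_min = 73.1×40.4³/12 = 4.017×10^5 mm⁴
I = 4.017×10^5 mm⁴ = 4.017×10^-7 m⁴
Effective length L_e = K·L = 2 × 2.11 = 4.220 m
P_cr = π²EI / L_e² = π² × 12.0×10⁹ × 4.017×10^-7 / 4.220² = 2.671×10^3 N
Factor of safety n = P_cr / P = 2.6714 / 0.840 = 3.18

n ≈ 3.18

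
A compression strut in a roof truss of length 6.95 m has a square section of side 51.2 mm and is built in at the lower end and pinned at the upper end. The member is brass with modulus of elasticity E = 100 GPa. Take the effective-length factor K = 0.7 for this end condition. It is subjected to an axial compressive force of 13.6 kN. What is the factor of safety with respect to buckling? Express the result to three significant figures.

I = a⁴/12 = 51.2⁴/12 = 5.727×10^5 mm⁴
I = 5.727×10^5 mm⁴ = 5.727×10^-7 m⁴
Effective length L_e = K·L = 0.7 × 6.95 = 4.865 m
P_cr = π²EI / L_e² = π² × 100×10⁹ × 5.727×10^-7 / 4.865² = 2.388×10^4 N
Factor of safety n = P_cr / P = 23.880 / 13.6 = 1.76

n ≈ 1.76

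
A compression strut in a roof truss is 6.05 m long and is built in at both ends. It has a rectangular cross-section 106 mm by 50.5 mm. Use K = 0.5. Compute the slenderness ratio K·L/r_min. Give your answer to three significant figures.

λ ≈ 208

Buckling occurs about the weak axis: I_min = h·b³/12 with b = 50.5 mm (the shorter side).
I_min = 106×50.5³/12 = 1.138×10^6 mm⁴
A = 5.353×10^3 mm²;  r_min = √(I/A) = √(1.138×10^6/5.353×10^3) = 14.58 mm
L_e = K·L = 0.5 × 6.05 m = 3.025 m = 3025.0 mm
λ = L_e / r_min = 3025.0 / 14.58 = 208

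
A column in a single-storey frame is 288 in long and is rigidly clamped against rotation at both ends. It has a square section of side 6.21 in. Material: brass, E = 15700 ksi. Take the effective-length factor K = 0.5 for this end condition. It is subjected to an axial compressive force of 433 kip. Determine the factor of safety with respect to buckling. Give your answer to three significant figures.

n ≈ 2.14

I = a⁴/12 = 6.21⁴/12 = 123.9 in⁴
Effective length L_e = K·L = 0.5 × 288 = 144.0 in
P_cr = π²EI / L_e² = π² × 15700×10³ × 123.9 / 144.0² = 9.261×10^5 lb
Factor of safety n = P_cr / P = 926.10 / 433 = 2.14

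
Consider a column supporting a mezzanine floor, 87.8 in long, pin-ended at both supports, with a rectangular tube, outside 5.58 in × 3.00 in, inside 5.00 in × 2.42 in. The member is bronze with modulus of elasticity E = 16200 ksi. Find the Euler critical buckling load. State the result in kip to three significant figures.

Weak-axis I_min = (h_o·b_o³ − h_i·b_i³)/12 with b_o = 3.00, b_i = 2.420 in (shorter outer/inner sides).
I_min = (5.58×3.00³ − 5.000×2.420³)/12 = 6.650 in⁴
Effective length L_e = K·L = 1 × 87.8 = 87.80 in
P_cr = π²EI / L_e² = π² × 16200×10³ × 6.650 / 87.80² = 1.379×10^5 lb

P_cr ≈ 138 kip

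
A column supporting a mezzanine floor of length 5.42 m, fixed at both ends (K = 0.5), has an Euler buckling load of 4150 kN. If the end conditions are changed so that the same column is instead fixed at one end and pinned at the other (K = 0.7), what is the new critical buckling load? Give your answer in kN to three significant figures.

P_cr ≈ 2120 kN

P_cr ∝ 1/K², so P_cr,new = P_cr,old × (K_old/K_new)² = 4150 × (0.5/0.7)²
= 4150 × 0.5102 = 2120 kN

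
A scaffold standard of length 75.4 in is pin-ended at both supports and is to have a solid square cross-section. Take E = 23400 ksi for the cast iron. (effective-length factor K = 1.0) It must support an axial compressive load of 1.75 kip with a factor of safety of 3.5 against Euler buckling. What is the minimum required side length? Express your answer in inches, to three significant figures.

a ≈ 1.16 in

Required P_cr = n·P = 3.5 × 1.75 = 6.125 kip
L_e = K·L = 1 × 75.4 = 75.40 in
Required I = P_cr·L_e²/(π²E) = 6.125×10^3 × 75.40² / (π² × 2.34×10^7) = 0.1508 in⁴
Solid square: I = a⁴/12  ⇒  a = (12I)^(1/4) = (12×0.1508)^(1/4) = 1.16 in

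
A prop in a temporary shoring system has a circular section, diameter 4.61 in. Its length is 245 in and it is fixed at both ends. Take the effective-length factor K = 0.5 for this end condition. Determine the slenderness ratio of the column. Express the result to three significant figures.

I = πd⁴/64 = π×4.61⁴/64 = 22.17 in⁴
A = 16.69 in²;  r_min = √(I/A) = √(22.17/16.69) = 1.152 in
L_e = K·L = 0.5 × 245 = 122.5 in
λ = L_e / r_min = 122.50 / 1.152 = 106

λ ≈ 106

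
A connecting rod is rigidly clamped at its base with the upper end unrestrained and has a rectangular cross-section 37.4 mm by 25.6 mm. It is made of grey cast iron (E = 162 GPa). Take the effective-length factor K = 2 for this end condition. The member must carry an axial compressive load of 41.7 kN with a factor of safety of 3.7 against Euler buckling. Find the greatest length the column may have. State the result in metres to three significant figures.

L_max ≈ 0.368 m

Buckling occurs about the weak axis: I_min = h·b³/12 with b = 25.6 mm (the shorter side).
I_min = 37.4×25.6³/12 = 5.229×10^4 mm⁴
I = 5.229×10^-8 m⁴
Required critical load P_cr = n·P = 3.7 × 41.7 = 154.3 kN = 1.543×10^5 N
From P_cr = π²EI/(K·L)²:  L = (1/K)·√(π²EI/P_cr) = (1/2)·√(π²×1.62×10^11×5.229×10^-8/1.543×10^5)
L = 0.368 m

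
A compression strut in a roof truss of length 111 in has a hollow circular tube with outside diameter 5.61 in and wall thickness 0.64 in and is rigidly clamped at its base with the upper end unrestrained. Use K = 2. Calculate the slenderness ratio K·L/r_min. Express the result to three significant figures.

Inner diameter d_i = 5.61 − 2×0.64 = 4.330 in
I = π(d_o⁴ − d_i⁴)/64 = π(5.61⁴ − 4.330⁴)/64 = 31.37 in⁴
A = 9.993 in²;  r_min = √(I/A) = √(31.37/9.993) = 1.772 in
L_e = K·L = 2 × 111 = 222.0 in
λ = L_e / r_min = 222.00 / 1.772 = 125

λ ≈ 125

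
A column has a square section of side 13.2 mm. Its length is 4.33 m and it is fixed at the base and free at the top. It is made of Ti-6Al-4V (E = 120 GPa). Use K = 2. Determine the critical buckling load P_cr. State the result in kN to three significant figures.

I = a⁴/12 = 13.2⁴/12 = 2.530×10^3 mm⁴
I = 2.530×10^3 mm⁴ = 2.530×10^-9 m⁴
Effective length L_e = K·L = 2 × 4.33 = 8.660 m
P_cr = π²EI / L_e² = π² × 120×10⁹ × 2.530×10^-9 / 8.660² = 39.95 N

P_cr ≈ 0.0400 kN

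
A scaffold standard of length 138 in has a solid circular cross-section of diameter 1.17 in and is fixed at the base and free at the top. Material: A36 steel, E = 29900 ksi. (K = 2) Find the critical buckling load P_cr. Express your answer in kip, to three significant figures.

I = πd⁴/64 = π×1.17⁴/64 = 9.198×10^-2 in⁴
Effective length L_e = K·L = 2 × 138 = 276.0 in
P_cr = π²EI / L_e² = π² × 29900×10³ × 9.198×10^-2 / 276.0² = 356.3 lb

P_cr ≈ 0.356 kip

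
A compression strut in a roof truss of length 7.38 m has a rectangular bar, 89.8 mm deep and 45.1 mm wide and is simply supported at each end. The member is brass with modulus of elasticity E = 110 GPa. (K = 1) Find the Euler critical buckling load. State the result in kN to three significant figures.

Buckling occurs about the weak axis: I_min = h·b³/12 with b = 45.1 mm (the shorter side).
I_min = 89.8×45.1³/12 = 6.865×10^5 mm⁴
I = 6.865×10^5 mm⁴ = 6.865×10^-7 m⁴
Effective length L_e = K·L = 1 × 7.38 = 7.380 m
P_cr = π²EI / L_e² = π² × 110×10⁹ × 6.865×10^-7 / 7.380² = 1.368×10^4 N

P_cr ≈ 13.7 kN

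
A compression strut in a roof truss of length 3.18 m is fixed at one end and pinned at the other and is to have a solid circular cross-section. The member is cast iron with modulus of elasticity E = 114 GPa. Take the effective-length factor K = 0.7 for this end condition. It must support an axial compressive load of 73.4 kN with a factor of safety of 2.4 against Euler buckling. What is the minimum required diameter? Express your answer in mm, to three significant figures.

d ≈ 63.1 mm

Required P_cr = n·P = 2.4 × 73.4 = 176.2 kN
L_e = K·L = 0.7 × 3.18 = 2.226 m
Required I = P_cr·L_e²/(π²E) = 1.762×10^5 × 2.226² / (π² × 1.14×10^11) = 7.758×10^-7 m⁴
I_req = 7.758×10^5 mm⁴
Solid circle: I = πd⁴/64  ⇒  d = (64I/π)^(1/4) = (64×7.758×10^5/π)^(1/4) = 63.1 mm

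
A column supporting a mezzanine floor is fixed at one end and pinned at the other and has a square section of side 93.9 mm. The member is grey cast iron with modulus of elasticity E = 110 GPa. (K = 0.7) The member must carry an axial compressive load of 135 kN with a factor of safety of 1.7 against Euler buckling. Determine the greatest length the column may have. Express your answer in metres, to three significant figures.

L_max ≈ 7.91 m

I = a⁴/12 = 93.9⁴/12 = 6.479×10^6 mm⁴
I = 6.479×10^-6 m⁴
Required critical load P_cr = n·P = 1.7 × 135 = 229.5 kN = 2.295×10^5 N
From P_cr = π²EI/(K·L)²:  L = (1/K)·√(π²EI/P_cr) = (1/0.7)·√(π²×1.10×10^11×6.479×10^-6/2.295×10^5)
L = 7.91 m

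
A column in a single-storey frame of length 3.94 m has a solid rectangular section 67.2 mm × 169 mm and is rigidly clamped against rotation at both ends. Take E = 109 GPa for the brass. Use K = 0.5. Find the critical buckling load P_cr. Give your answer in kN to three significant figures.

P_cr ≈ 1180 kN

Buckling occurs about the weak axis: I_min = h·b³/12 with b = 67.2 mm (the shorter side).
I_min = 169×67.2³/12 = 4.274×10^6 mm⁴
I = 4.274×10^6 mm⁴ = 4.274×10^-6 m⁴
Effective length L_e = K·L = 0.5 × 3.94 = 1.970 m
P_cr = π²EI / L_e² = π² × 109×10⁹ × 4.274×10^-6 / 1.970² = 1.185×10^6 N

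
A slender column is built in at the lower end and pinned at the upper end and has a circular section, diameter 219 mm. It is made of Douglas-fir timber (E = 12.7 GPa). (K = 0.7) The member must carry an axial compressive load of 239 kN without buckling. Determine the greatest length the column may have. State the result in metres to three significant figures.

I = πd⁴/64 = π×219⁴/64 = 1.129×10^8 mm⁴
I = 1.129×10^-4 m⁴
At the buckling limit P_cr = P = 2.390×10^5 N
From P_cr = π²EI/(K·L)²:  L = (1/K)·√(π²EI/P_cr) = (1/0.7)·√(π²×1.27×10^10×1.129×10^-4/2.390×10^5)
L = 11.0 m

L_max ≈ 11.0 m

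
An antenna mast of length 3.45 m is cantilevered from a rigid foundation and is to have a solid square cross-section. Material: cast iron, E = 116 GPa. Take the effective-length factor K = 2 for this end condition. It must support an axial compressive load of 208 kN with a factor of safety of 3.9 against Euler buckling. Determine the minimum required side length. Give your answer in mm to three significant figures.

Required P_cr = n·P = 3.9 × 208 = 811.2 kN
L_e = K·L = 2 × 3.45 = 6.900 m
Required I = P_cr·L_e²/(π²E) = 8.112×10^5 × 6.900² / (π² × 1.16×10^11) = 3.373×10^-5 m⁴
I_req = 3.373×10^7 mm⁴
Solid square: I = a⁴/12  ⇒  a = (12I)^(1/4) = (12×3.373×10^7)^(1/4) = 142 mm

a ≈ 142 mm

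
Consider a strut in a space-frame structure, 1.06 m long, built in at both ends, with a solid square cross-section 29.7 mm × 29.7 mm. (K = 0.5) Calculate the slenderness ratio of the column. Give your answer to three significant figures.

For a square r = a/√12 = 29.7/√12 = 8.574 mm
L_e = K·L = 0.5 × 1.06 m = 0.5300 m = 530.00 mm
λ = L_e / r_min = 530.00 / 8.574 = 61.8

λ ≈ 61.8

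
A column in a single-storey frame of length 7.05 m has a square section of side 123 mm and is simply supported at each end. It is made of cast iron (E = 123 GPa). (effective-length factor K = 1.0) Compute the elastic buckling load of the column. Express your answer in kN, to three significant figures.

I = a⁴/12 = 123⁴/12 = 1.907×10^7 mm⁴
I = 1.907×10^7 mm⁴ = 1.907×10^-5 m⁴
Effective length L_e = K·L = 1 × 7.05 = 7.050 m
P_cr = π²EI / L_e² = π² × 123×10⁹ × 1.907×10^-5 / 7.050² = 4.659×10^5 N

P_cr ≈ 466 kN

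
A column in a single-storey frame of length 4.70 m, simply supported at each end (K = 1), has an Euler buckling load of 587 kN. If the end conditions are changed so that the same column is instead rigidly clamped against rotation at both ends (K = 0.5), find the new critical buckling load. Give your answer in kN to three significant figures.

P_cr ∝ 1/K², so P_cr,new = P_cr,old × (K_old/K_new)² = 587 × (1/0.5)²
= 587 × 4.000 = 2350 kN

P_cr ≈ 2350 kN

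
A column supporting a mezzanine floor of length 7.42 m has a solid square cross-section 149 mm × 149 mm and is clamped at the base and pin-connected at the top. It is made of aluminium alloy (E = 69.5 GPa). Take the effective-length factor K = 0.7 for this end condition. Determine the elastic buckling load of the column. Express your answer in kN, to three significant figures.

I = a⁴/12 = 149⁴/12 = 4.107×10^7 mm⁴
I = 4.107×10^7 mm⁴ = 4.107×10^-5 m⁴
Effective length L_e = K·L = 0.7 × 7.42 = 5.194 m
P_cr = π²EI / L_e² = π² × 69.5×10⁹ × 4.107×10^-5 / 5.194² = 1.044×10^6 N

P_cr ≈ 1040 kN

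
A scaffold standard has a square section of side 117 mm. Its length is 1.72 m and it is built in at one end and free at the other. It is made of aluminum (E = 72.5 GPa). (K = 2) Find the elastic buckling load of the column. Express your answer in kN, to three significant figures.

I = a⁴/12 = 117⁴/12 = 1.562×10^7 mm⁴
I = 1.562×10^7 mm⁴ = 1.562×10^-5 m⁴
Effective length L_e = K·L = 2 × 1.72 = 3.440 m
P_cr = π²EI / L_e² = π² × 72.5×10⁹ × 1.562×10^-5 / 3.440² = 9.442×10^5 N

P_cr ≈ 944 kN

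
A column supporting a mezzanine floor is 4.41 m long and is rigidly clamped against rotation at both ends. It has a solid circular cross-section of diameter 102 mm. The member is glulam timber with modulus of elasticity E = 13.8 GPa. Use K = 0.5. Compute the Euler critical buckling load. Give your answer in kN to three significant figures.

P_cr ≈ 149 kN

I = πd⁴/64 = π×102⁴/64 = 5.313×10^6 mm⁴
I = 5.313×10^6 mm⁴ = 5.313×10^-6 m⁴
Effective length L_e = K·L = 0.5 × 4.41 = 2.205 m
P_cr = π²EI / L_e² = π² × 13.8×10⁹ × 5.313×10^-6 / 2.205² = 1.488×10^5 N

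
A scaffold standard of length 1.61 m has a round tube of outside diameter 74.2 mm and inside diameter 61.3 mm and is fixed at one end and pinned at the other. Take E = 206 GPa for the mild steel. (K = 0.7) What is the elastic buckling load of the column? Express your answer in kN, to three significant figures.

d_o = 74.2 mm, d_i = 61.3 mm
I = π(d_o⁴ − d_i⁴)/64 = π(74.2⁴ − 61.30⁴)/64 = 7.948×10^5 mm⁴
I = 7.948×10^5 mm⁴ = 7.948×10^-7 m⁴
Effective length L_e = K·L = 0.7 × 1.61 = 1.127 m
P_cr = π²EI / L_e² = π² × 206×10⁹ × 7.948×10^-7 / 1.127² = 1.272×10^6 N

P_cr ≈ 1270 kN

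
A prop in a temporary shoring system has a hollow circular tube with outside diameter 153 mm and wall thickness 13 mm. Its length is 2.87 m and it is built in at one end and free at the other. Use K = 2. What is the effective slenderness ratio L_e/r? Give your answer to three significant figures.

Inner diameter d_i = 153 − 2×13 = 127.0 mm
I = π(d_o⁴ − d_i⁴)/64 = π(153⁴ − 127.0⁴)/64 = 1.413×10^7 mm⁴
A = 5.718×10^3 mm²;  r_min = √(I/A) = √(1.413×10^7/5.718×10^3) = 49.71 mm
L_e = K·L = 2 × 2.87 m = 5.740 m = 5740.0 mm
λ = L_e / r_min = 5740.0 / 49.71 = 115

λ ≈ 115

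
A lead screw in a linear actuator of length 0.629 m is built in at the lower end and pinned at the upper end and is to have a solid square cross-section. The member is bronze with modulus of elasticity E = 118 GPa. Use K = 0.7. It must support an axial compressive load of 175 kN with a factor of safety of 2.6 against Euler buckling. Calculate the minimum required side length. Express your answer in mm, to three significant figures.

Required P_cr = n·P = 2.6 × 175 = 455.0 kN
L_e = K·L = 0.7 × 0.629 = 0.4403 m
Required I = P_cr·L_e²/(π²E) = 4.550×10^5 × 0.4403² / (π² × 1.18×10^11) = 7.574×10^-8 m⁴
I_req = 7.574×10^4 mm⁴
Solid square: I = a⁴/12  ⇒  a = (12I)^(1/4) = (12×7.574×10^4)^(1/4) = 30.9 mm

a ≈ 30.9 mm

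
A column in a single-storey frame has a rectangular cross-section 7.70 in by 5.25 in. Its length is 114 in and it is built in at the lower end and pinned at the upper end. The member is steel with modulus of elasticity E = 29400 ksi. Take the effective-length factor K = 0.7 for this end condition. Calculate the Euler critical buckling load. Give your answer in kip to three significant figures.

P_cr ≈ 4230 kip

Buckling occurs about the weak axis: I_min = h·b³/12 with b = 5.25 in (the shorter side).
I_min = 7.70×5.25³/12 = 92.85 in⁴
Effective length L_e = K·L = 0.7 × 114 = 79.80 in
P_cr = π²EI / L_e² = π² × 29400×10³ × 92.85 / 79.80² = 4.231×10^6 lb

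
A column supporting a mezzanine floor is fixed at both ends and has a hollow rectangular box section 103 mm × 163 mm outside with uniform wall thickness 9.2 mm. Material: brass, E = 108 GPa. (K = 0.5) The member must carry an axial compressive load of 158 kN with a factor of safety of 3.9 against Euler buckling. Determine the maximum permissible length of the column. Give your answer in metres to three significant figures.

Inner dimensions: h_i = 163 − 2×9.2 = 144.6 mm, b_i = 103 − 2×9.2 = 84.60 mm
Weak-axis I_min = (h_o·b_o³ − h_i·b_i³)/12 with b_o = 103, b_i = 84.60 mm (shorter outer/inner sides).
I_min = (163×103³ − 144.6×84.60³)/12 = 7.547×10^6 mm⁴
I = 7.547×10^-6 m⁴
Required critical load P_cr = n·P = 3.9 × 158 = 616.2 kN = 6.162×10^5 N
From P_cr = π²EI/(K·L)²:  L = (1/K)·√(π²EI/P_cr) = (1/0.5)·√(π²×1.08×10^11×7.547×10^-6/6.162×10^5)
L = 7.23 m

L_max ≈ 7.23 m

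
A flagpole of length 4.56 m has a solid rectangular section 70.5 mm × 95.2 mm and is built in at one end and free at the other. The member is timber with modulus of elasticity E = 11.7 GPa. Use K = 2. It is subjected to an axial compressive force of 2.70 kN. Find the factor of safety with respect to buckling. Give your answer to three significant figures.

Buckling occurs about the weak axis: I_min = h·b³/12 with b = 70.5 mm (the shorter side).
I_min = 95.2×70.5³/12 = 2.780×10^6 mm⁴
I = 2.780×10^6 mm⁴ = 2.780×10^-6 m⁴
Effective length L_e = K·L = 2 × 4.56 = 9.120 m
P_cr = π²EI / L_e² = π² × 11.7×10⁹ × 2.780×10^-6 / 9.120² = 3.859×10^3 N
Factor of safety n = P_cr / P = 3.8594 / 2.70 = 1.43

n ≈ 1.43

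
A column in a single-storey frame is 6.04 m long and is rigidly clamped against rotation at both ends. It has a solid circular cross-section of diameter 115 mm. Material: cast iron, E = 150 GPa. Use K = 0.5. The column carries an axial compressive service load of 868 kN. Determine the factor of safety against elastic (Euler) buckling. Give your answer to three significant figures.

n ≈ 1.61

I = πd⁴/64 = π×115⁴/64 = 8.585×10^6 mm⁴
I = 8.585×10^6 mm⁴ = 8.585×10^-6 m⁴
Effective length L_e = K·L = 0.5 × 6.04 = 3.020 m
P_cr = π²EI / L_e² = π² × 150×10⁹ × 8.585×10^-6 / 3.020² = 1.394×10^6 N
Factor of safety n = P_cr / P = 1393.6 / 868 = 1.61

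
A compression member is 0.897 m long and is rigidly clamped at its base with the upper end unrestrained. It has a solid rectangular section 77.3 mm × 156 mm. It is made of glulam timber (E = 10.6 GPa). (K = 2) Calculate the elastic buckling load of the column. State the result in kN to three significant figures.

P_cr ≈ 195 kN

Buckling occurs about the weak axis: I_min = h·b³/12 with b = 77.3 mm (the shorter side).
I_min = 156×77.3³/12 = 6.005×10^6 mm⁴
I = 6.005×10^6 mm⁴ = 6.005×10^-6 m⁴
Effective length L_e = K·L = 2 × 0.897 = 1.794 m
P_cr = π²EI / L_e² = π² × 10.6×10⁹ × 6.005×10^-6 / 1.794² = 1.952×10^5 N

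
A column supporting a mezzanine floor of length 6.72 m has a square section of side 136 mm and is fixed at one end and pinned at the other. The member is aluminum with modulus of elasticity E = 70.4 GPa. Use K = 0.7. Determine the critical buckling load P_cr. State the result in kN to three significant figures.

I = a⁴/12 = 136⁴/12 = 2.851×10^7 mm⁴
I = 2.851×10^7 mm⁴ = 2.851×10^-5 m⁴
Effective length L_e = K·L = 0.7 × 6.72 = 4.704 m
P_cr = π²EI / L_e² = π² × 70.4×10⁹ × 2.851×10^-5 / 4.704² = 8.952×10^5 N

P_cr ≈ 895 kN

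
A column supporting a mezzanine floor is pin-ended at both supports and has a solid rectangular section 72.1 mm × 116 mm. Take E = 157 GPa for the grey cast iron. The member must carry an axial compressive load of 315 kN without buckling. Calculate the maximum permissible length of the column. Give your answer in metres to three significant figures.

Buckling occurs about the weak axis: I_min = h·b³/12 with b = 72.1 mm (the shorter side).
I_min = 116×72.1³/12 = 3.623×10^6 mm⁴
I = 3.623×10^-6 m⁴
At the buckling limit P_cr = P = 3.150×10^5 N
From P_cr = π²EI/(K·L)²:  L = (1/K)·√(π²EI/P_cr) = (1/1)·√(π²×1.57×10^11×3.623×10^-6/3.150×10^5)
L = 4.22 m

L_max ≈ 4.22 m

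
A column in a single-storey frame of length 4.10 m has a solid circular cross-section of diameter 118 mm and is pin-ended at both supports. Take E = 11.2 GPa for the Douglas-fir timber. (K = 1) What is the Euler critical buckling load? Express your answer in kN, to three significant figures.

I = πd⁴/64 = π×118⁴/64 = 9.517×10^6 mm⁴
I = 9.517×10^6 mm⁴ = 9.517×10^-6 m⁴
Effective length L_e = K·L = 1 × 4.10 = 4.100 m
P_cr = π²EI / L_e² = π² × 11.2×10⁹ × 9.517×10^-6 / 4.100² = 6.258×10^4 N

P_cr ≈ 62.6 kN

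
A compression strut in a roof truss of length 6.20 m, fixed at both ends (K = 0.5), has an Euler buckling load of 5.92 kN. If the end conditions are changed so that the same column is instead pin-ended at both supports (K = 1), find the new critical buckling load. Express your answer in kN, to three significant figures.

P_cr ≈ 1.48 kN

P_cr ∝ 1/K², so P_cr,new = P_cr,old × (K_old/K_new)² = 5.92 × (0.5/1)²
= 5.92 × 0.2500 = 1.48 kN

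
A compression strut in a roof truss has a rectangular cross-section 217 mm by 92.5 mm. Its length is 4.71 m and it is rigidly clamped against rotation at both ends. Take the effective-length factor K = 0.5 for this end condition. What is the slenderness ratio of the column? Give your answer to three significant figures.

Buckling occurs about the weak axis: I_min = h·b³/12 with b = 92.5 mm (the shorter side).
I_min = 217×92.5³/12 = 1.431×10^7 mm⁴
A = 2.007×10^4 mm²;  r_min = √(I/A) = √(1.431×10^7/2.007×10^4) = 26.70 mm
L_e = K·L = 0.5 × 4.71 m = 2.355 m = 2355.0 mm
λ = L_e / r_min = 2355.0 / 26.70 = 88.2

λ ≈ 88.2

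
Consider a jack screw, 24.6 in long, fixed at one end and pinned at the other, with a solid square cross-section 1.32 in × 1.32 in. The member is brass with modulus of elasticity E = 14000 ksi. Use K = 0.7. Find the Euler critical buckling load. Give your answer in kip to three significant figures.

I = a⁴/12 = 1.32⁴/12 = 0.2530 in⁴
Effective length L_e = K·L = 0.7 × 24.6 = 17.22 in
P_cr = π²EI / L_e² = π² × 14000×10³ × 0.2530 / 17.22² = 1.179×10^5 lb

P_cr ≈ 118 kip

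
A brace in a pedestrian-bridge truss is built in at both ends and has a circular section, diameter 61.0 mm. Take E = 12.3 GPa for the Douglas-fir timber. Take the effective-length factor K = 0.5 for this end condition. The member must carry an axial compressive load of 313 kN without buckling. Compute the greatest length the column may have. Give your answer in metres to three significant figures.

L_max ≈ 1.03 m

I = πd⁴/64 = π×61.0⁴/64 = 6.797×10^5 mm⁴
I = 6.797×10^-7 m⁴
At the buckling limit P_cr = P = 3.130×10^5 N
From P_cr = π²EI/(K·L)²:  L = (1/K)·√(π²EI/P_cr) = (1/0.5)·√(π²×1.23×10^10×6.797×10^-7/3.130×10^5)
L = 1.03 m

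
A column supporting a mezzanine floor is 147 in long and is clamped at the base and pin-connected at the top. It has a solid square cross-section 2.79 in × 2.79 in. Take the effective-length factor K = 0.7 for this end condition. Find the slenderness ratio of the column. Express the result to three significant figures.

λ ≈ 128

For a square r = a/√12 = 2.79/√12 = 0.8054 in
L_e = K·L = 0.7 × 147 = 102.9 in
λ = L_e / r_min = 102.90 / 0.8054 = 128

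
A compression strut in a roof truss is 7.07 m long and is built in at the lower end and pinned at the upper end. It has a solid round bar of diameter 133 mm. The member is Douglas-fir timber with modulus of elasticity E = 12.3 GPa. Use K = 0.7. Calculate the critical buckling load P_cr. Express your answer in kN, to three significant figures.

I = πd⁴/64 = π×133⁴/64 = 1.536×10^7 mm⁴
I = 1.536×10^7 mm⁴ = 1.536×10^-5 m⁴
Effective length L_e = K·L = 0.7 × 7.07 = 4.949 m
P_cr = π²EI / L_e² = π² × 12.3×10⁹ × 1.536×10^-5 / 4.949² = 7.613×10^4 N

P_cr ≈ 76.1 kN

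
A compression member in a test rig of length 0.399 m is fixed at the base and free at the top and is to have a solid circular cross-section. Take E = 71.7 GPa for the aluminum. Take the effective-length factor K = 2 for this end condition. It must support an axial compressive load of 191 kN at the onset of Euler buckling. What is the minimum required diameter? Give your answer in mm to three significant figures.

d ≈ 43.3 mm

L_e = K·L = 2 × 0.399 = 0.7980 m
Required I = P_cr·L_e²/(π²E) = 1.910×10^5 × 0.7980² / (π² × 7.17×10^10) = 1.719×10^-7 m⁴
I_req = 1.719×10^5 mm⁴
Solid circle: I = πd⁴/64  ⇒  d = (64I/π)^(1/4) = (64×1.719×10^5/π)^(1/4) = 43.3 mm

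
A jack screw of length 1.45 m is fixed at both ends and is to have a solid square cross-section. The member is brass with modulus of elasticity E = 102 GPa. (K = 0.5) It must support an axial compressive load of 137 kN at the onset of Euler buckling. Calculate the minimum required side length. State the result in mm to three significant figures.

a ≈ 30.4 mm

L_e = K·L = 0.5 × 1.45 = 0.7250 m
Required I = P_cr·L_e²/(π²E) = 1.370×10^5 × 0.7250² / (π² × 1.02×10^11) = 7.153×10^-8 m⁴
I_req = 7.153×10^4 mm⁴
Solid square: I = a⁴/12  ⇒  a = (12I)^(1/4) = (12×7.153×10^4)^(1/4) = 30.4 mm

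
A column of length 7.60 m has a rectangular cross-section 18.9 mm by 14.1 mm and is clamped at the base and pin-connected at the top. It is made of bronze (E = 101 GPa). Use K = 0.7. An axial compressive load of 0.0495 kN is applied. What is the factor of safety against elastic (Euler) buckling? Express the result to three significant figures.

Buckling occurs about the weak axis: I_min = h·b³/12 with b = 14.1 mm (the shorter side).
I_min = 18.9×14.1³/12 = 4.415×10^3 mm⁴
I = 4.415×10^3 mm⁴ = 4.415×10^-9 m⁴
Effective length L_e = K·L = 0.7 × 7.60 = 5.320 m
P_cr = π²EI / L_e² = π² × 101×10⁹ × 4.415×10^-9 / 5.320² = 155.5 N
Factor of safety n = P_cr / P = 0.15550 / 0.0495 = 3.14

n ≈ 3.14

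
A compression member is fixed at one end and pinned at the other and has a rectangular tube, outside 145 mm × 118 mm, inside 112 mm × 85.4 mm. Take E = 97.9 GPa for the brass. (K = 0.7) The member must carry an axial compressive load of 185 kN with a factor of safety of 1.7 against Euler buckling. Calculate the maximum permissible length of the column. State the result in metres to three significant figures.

L_max ≈ 9.38 m

Weak-axis I_min = (h_o·b_o³ − h_i·b_i³)/12 with b_o = 118, b_i = 85.40 mm (shorter outer/inner sides).
I_min = (145×118³ − 112.0×85.40³)/12 = 1.404×10^7 mm⁴
I = 1.404×10^-5 m⁴
Required critical load P_cr = n·P = 1.7 × 185 = 314.5 kN = 3.145×10^5 N
From P_cr = π²EI/(K·L)²:  L = (1/K)·√(π²EI/P_cr) = (1/0.7)·√(π²×9.79×10^10×1.404×10^-5/3.145×10^5)
L = 9.38 m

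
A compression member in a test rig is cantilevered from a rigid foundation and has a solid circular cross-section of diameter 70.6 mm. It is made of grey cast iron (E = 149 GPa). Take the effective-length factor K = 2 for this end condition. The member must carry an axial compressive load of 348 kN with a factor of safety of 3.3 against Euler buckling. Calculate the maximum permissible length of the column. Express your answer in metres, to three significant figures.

I = πd⁴/64 = π×70.6⁴/64 = 1.220×10^6 mm⁴
I = 1.220×10^-6 m⁴
Required critical load P_cr = n·P = 3.3 × 348 = 1148 kN = 1.148×10^6 N
From P_cr = π²EI/(K·L)²:  L = (1/K)·√(π²EI/P_cr) = (1/2)·√(π²×1.49×10^11×1.220×10^-6/1.148×10^6)
L = 0.625 m

L_max ≈ 0.625 m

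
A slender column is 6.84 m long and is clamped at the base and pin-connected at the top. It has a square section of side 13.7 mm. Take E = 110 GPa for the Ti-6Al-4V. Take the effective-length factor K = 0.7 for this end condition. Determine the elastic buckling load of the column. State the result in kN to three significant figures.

I = a⁴/12 = 13.7⁴/12 = 2.936×10^3 mm⁴
I = 2.936×10^3 mm⁴ = 2.936×10^-9 m⁴
Effective length L_e = K·L = 0.7 × 6.84 = 4.788 m
P_cr = π²EI / L_e² = π² × 110×10⁹ × 2.936×10^-9 / 4.788² = 139.0 N

P_cr ≈ 0.139 kN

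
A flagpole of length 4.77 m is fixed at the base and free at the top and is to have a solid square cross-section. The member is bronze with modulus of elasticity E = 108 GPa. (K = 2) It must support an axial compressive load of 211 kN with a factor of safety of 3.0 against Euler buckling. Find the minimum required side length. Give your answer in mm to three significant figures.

a ≈ 160 mm

Required P_cr = n·P = 3.0 × 211 = 633.0 kN
L_e = K·L = 2 × 4.77 = 9.540 m
Required I = P_cr·L_e²/(π²E) = 6.330×10^5 × 9.540² / (π² × 1.08×10^11) = 5.405×10^-5 m⁴
I_req = 5.405×10^7 mm⁴
Solid square: I = a⁴/12  ⇒  a = (12I)^(1/4) = (12×5.405×10^7)^(1/4) = 160 mm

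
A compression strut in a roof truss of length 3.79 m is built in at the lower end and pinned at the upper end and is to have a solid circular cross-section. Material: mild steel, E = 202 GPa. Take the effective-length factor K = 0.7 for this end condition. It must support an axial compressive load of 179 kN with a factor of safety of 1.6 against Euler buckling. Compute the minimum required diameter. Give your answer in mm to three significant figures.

d ≈ 67.4 mm

Required P_cr = n·P = 1.6 × 179 = 286.4 kN
L_e = K·L = 0.7 × 3.79 = 2.653 m
Required I = P_cr·L_e²/(π²E) = 2.864×10^5 × 2.653² / (π² × 2.02×10^11) = 1.011×10^-6 m⁴
I_req = 1.011×10^6 mm⁴
Solid circle: I = πd⁴/64  ⇒  d = (64I/π)^(1/4) = (64×1.011×10^6/π)^(1/4) = 67.4 mm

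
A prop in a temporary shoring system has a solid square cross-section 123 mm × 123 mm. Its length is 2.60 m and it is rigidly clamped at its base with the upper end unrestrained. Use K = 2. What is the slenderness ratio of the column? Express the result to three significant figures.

λ ≈ 146

For a square r = a/√12 = 123/√12 = 35.51 mm
L_e = K·L = 2 × 2.60 m = 5.200 m = 5200.0 mm
λ = L_e / r_min = 5200.0 / 35.51 = 146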